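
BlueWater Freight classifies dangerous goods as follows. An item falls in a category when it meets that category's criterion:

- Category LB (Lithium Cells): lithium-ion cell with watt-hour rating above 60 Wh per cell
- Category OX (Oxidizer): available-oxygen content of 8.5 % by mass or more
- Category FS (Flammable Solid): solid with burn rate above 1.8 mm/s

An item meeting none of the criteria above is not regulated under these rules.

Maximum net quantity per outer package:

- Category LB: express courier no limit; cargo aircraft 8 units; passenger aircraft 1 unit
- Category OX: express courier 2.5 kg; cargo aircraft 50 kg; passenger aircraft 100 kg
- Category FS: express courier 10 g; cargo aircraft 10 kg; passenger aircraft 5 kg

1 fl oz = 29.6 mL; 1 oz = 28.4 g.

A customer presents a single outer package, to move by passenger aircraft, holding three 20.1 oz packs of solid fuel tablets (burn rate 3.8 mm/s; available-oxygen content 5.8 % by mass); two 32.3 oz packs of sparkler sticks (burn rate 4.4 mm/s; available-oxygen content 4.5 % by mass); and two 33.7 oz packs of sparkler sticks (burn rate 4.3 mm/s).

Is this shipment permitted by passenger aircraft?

No

The solid fuel tablets have burn rate 3.8 mm/s, which is > 1.8 mm/s, so they are Category FS (Flammable Solid).
Sparkler sticks: burn rate 4.4 mm/s > 1.8 mm/s → Category FS (Flammable Solid).
Sparkler sticks: burn rate 4.3 mm/s > 1.8 mm/s → Category FS (Flammable Solid).
Total Category FS: (three 20.1 oz packs = 1712.52 g) + (two 32.3 oz packs = 1834.64 g) + (two 33.7 oz packs = 1914.16 g) = 5461.32 g.
5461.32 g exceeds the passenger aircraft limit of 5 kg for Category FS.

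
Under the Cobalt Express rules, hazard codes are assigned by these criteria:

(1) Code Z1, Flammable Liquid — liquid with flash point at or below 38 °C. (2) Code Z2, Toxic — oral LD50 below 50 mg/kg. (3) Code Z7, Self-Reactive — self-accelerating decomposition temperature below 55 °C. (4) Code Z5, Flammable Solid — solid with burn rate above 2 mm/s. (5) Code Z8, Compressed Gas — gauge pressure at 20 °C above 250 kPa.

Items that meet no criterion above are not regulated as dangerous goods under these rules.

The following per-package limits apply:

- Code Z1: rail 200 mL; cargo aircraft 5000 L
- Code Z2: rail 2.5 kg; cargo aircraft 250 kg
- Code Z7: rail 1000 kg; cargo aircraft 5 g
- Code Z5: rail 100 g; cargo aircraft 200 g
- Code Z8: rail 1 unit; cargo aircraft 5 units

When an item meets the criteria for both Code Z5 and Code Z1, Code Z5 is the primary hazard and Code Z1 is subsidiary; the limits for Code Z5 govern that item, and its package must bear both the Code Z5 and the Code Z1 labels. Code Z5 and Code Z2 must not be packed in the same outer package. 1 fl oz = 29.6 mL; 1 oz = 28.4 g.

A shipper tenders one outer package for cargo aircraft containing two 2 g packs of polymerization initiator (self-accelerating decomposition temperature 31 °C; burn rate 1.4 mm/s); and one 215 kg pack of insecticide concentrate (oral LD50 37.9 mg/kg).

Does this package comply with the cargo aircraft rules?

Self-accelerating decomposition temperature 31 °C meets the Code Z7 criterion (Self-Reactive), so the polymerization initiator is Code Z7.
Oral LD50 37.9 mg/kg meets the Code Z2 criterion (Toxic), so the insecticide concentrate is Code Z2.
Code Z7 quantity: two 2 g packs = 4 g.
4 g ≤ 5 g (cargo aircraft limit, Code Z7) — within limit.
Code Z2 quantity: 215 kg.
215 kg ≤ 250 kg (cargo aircraft limit, Code Z2) — within limit.
The segregation rule (Code Z5 with Code Z2) does not apply to Code Z7 with Code Z2.
Every hazard code is within its cargo aircraft limit and no segregation rule is violated.

Yes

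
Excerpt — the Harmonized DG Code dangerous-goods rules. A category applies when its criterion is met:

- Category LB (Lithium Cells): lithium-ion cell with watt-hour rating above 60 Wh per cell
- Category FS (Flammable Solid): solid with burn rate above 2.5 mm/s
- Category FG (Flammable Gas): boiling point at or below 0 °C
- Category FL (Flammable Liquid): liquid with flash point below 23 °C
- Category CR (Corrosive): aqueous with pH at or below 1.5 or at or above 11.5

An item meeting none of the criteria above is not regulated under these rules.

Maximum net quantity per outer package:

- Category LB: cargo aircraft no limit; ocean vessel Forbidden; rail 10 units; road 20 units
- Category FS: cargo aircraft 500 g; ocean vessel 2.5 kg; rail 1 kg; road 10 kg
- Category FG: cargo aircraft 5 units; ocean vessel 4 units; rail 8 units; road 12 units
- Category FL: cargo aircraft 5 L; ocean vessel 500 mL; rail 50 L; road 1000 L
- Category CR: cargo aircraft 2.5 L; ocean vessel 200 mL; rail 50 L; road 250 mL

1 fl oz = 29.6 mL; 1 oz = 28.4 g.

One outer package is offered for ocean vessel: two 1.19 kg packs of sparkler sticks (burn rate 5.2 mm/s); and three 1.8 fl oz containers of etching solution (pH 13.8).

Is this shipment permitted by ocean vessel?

Sparkler sticks: burn rate 5.2 mm/s > 2.5 mm/s → Category FS (Flammable Solid).
With pH 13.8 (≥ 11.5), the etching solution falls in Category CR.
Category CR quantity: three 1.8 fl oz containers = 159.84 mL.
That is within the Category CR ocean vessel limit of 200 mL.
Category FS quantity: two 1.19 kg packs = 2.38 kg.
That is within the Category FS ocean vessel limit of 2.5 kg.
Every hazard category is within its ocean vessel limit and no segregation rule is violated.

Yes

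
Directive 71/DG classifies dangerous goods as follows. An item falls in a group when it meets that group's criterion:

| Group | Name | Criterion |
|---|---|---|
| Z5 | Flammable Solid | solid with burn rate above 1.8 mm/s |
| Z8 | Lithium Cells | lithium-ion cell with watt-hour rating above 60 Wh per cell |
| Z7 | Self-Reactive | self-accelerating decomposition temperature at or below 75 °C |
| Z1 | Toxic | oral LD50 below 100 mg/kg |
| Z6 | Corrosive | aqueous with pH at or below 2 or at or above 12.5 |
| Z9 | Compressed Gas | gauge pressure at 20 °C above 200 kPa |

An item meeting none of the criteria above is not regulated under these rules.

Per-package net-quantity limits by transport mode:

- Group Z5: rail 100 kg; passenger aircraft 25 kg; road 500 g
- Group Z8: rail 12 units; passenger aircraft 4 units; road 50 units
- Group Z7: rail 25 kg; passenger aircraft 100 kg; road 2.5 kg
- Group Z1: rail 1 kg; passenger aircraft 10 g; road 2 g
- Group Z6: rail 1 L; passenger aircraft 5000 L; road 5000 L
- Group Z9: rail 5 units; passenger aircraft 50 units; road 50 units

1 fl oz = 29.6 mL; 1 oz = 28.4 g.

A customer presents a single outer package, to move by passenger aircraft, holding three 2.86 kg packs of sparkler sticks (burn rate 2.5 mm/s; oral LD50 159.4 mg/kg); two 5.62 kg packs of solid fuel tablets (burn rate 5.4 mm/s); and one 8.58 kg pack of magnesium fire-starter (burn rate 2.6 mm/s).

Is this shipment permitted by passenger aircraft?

With burn rate 2.5 mm/s (> 1.8 mm/s), the sparkler sticks fall in Group Z5.
Solid fuel tablets: burn rate 5.4 mm/s > 1.8 mm/s → Group Z5 (Flammable Solid).
Magnesium fire-starter: burn rate 2.6 mm/s > 1.8 mm/s → Group Z5 (Flammable Solid).
Group Z5 net quantity: (three 2.86 kg packs = 8.58 kg) + (two 5.62 kg packs = 11.24 kg) + 8.58 kg = 28.4 kg.
28.4 kg exceeds the passenger aircraft limit of 25 kg for Group Z5.

No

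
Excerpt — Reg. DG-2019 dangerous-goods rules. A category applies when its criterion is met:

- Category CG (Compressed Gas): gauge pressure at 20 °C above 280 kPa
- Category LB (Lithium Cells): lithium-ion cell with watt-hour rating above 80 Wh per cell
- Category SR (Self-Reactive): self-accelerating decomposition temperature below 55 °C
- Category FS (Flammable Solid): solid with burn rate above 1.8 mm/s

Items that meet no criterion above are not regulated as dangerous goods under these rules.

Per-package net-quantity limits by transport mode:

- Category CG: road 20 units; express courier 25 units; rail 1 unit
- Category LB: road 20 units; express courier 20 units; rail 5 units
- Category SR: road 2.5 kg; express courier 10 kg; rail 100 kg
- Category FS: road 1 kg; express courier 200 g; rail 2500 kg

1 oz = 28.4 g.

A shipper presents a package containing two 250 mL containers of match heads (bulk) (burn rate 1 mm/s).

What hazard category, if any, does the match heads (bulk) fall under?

Not regulated

burn rate 1 mm/s is not above 1.8 mm/s, so Category FS does not apply.
No criterion is met, so the item is not regulated.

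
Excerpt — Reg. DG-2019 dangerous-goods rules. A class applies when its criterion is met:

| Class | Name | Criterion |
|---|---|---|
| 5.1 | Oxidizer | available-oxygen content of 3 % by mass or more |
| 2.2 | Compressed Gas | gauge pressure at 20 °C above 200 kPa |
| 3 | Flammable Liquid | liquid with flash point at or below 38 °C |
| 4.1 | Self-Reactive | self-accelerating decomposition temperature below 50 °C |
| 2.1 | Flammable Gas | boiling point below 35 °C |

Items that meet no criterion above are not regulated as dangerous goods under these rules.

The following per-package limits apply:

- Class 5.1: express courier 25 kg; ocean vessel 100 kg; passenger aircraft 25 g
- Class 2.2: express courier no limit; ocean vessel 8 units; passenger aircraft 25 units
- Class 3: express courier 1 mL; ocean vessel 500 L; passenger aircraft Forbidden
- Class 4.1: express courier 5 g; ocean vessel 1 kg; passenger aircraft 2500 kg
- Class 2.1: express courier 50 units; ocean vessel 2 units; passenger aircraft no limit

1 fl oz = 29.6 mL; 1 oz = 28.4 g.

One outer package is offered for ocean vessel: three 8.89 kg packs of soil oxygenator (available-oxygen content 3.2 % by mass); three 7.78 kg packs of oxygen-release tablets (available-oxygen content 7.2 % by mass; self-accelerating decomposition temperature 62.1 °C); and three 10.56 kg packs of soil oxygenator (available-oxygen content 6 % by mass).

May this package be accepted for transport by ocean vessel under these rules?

Soil oxygenator: available-oxygen content 3.2 % by mass ≥ 3 % by mass → Class 5.1 (Oxidizer).
Oxygen-release tablets: available-oxygen content 7.2 % by mass ≥ 3 % by mass → Class 5.1 (Oxidizer).
With available-oxygen content 6 % by mass (≥ 3 % by mass), the soil oxygenator falls in Class 5.1.
Total Class 5.1: (three 8.89 kg packs = 26.67 kg) + (three 7.78 kg packs = 23.34 kg) + (three 10.56 kg packs = 31.68 kg) = 81.69 kg.
81.69 kg is within the ocean vessel limit of 100 kg for Class 5.1.

Yes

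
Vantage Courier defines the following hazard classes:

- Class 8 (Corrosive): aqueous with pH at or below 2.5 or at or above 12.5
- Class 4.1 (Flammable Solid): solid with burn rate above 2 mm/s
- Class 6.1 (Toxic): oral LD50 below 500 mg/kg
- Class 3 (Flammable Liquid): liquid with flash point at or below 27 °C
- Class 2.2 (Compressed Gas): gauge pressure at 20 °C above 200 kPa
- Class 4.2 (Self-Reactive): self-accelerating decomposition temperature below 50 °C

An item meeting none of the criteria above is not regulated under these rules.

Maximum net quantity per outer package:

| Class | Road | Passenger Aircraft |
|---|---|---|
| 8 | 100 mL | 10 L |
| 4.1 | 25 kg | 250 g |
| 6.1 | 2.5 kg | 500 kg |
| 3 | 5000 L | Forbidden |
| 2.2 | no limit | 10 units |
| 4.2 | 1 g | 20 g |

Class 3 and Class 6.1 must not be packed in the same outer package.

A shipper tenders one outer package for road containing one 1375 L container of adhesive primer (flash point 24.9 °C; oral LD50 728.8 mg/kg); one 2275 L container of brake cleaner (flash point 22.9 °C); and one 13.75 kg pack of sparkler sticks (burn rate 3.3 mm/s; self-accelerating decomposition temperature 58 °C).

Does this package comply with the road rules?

Yes

With flash point 24.9 °C (≤ 27 °C), the adhesive primer falls in Class 3.
The brake cleaner has flash point 22.9 °C, which is ≤ 27 °C, so it is Class 3 (Flammable Liquid).
Sparkler sticks: burn rate 3.3 mm/s > 2 mm/s → Class 4.1 (Flammable Solid).
Total Class 3: 1375 L + 2275 L = 3650 L.
3650 L ≤ 5000 L (road limit, Class 3) — within limit.
Class 4.1 quantity: 13.75 kg.
13.75 kg is within the road limit of 25 kg for Class 4.1.
The segregation rule (Class 3 with Class 6.1) does not apply to Class 3 with Class 4.1.
Every hazard class is within its road limit and no segregation rule is violated.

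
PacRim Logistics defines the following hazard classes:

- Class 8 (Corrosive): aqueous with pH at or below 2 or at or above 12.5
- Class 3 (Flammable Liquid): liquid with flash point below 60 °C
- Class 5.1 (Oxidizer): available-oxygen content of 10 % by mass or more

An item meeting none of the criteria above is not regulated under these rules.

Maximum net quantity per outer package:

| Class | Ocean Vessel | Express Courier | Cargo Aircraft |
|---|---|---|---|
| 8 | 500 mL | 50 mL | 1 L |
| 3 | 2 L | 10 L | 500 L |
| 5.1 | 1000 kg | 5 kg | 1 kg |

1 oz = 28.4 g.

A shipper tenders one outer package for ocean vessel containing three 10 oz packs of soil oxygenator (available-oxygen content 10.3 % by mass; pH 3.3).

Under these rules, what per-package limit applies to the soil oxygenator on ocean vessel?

1000 kg

With available-oxygen content 10.3 % by mass (≥ 10 % by mass), the soil oxygenator falls in Class 5.1.
The ocean vessel limit for Class 5.1 is 1000 kg.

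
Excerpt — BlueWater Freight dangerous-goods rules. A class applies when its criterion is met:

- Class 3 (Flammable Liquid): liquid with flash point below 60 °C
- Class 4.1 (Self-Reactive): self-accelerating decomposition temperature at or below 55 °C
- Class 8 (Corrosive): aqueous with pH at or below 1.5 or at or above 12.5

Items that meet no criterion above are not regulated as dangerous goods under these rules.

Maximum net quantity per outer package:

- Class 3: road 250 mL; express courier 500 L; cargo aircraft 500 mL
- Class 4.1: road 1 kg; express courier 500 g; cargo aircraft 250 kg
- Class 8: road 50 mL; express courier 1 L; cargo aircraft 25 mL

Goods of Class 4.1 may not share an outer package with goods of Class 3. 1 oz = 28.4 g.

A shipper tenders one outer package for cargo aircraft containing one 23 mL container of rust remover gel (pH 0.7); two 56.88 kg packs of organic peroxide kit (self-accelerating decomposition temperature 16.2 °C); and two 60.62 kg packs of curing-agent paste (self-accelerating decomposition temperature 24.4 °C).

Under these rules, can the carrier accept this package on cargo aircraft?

The rust remover gel has pH 0.7, which is ≤ 1.5, so it is Class 8 (Corrosive).
Organic peroxide kit: self-accelerating decomposition temperature 16.2 °C ≤ 55 °C → Class 4.1 (Self-Reactive).
Curing-agent paste: self-accelerating decomposition temperature 24.4 °C ≤ 55 °C → Class 4.1 (Self-Reactive).
Class 4.1 net quantity: (two 56.88 kg packs = 113.76 kg) + (two 60.62 kg packs = 121.24 kg) = 235 kg.
235 kg is within the cargo aircraft limit of 250 kg for Class 4.1.
Class 8 quantity: 23 mL.
23 mL ≤ 25 mL (cargo aircraft limit, Class 8) — within limit.
The segregation rule (Class 4.1 with Class 3) does not apply to Class 4.1 with Class 8.
Every hazard class is within its cargo aircraft limit and no segregation rule is violated.

Yes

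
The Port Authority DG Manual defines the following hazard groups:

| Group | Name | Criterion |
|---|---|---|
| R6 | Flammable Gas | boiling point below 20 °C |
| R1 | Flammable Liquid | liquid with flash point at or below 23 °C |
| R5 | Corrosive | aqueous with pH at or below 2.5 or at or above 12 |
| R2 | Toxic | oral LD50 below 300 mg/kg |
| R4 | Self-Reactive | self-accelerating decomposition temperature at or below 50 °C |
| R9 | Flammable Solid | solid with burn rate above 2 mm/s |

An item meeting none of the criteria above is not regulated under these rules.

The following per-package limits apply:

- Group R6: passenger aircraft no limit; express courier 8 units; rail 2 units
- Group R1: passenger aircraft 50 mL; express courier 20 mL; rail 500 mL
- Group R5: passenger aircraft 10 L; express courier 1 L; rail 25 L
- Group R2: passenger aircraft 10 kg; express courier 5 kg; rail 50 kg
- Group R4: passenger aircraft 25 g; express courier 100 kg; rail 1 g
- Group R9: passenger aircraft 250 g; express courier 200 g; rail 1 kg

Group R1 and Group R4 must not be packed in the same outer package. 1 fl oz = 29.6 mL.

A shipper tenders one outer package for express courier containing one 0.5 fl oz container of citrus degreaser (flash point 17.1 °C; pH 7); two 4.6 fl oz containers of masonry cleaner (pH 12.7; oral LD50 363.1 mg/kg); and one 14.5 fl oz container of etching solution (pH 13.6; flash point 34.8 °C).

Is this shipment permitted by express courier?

Flash point 17.1 °C meets the Group R1 criterion (Flammable Liquid), so the citrus degreaser is Group R1.
pH 12.7 meets the Group R5 criterion (Corrosive), so the masonry cleaner is Group R5.
With pH 13.6 (≥ 12), the etching solution falls in Group R5.
Total Group R5: (two 4.6 fl oz containers = 272.32 mL) + (one 14.5 fl oz container = 429.2 mL) = 701.52 mL.
That is within the Group R5 express courier limit of 1 L.
Group R1 quantity: one 0.5 fl oz container = 14.8 mL.
14.8 mL is within the express courier limit of 20 mL for Group R1.
The segregation rule (Group R1 with Group R4) does not apply to Group R5 with Group R1.
Every hazard group is within its express courier limit and no segregation rule is violated.

Yes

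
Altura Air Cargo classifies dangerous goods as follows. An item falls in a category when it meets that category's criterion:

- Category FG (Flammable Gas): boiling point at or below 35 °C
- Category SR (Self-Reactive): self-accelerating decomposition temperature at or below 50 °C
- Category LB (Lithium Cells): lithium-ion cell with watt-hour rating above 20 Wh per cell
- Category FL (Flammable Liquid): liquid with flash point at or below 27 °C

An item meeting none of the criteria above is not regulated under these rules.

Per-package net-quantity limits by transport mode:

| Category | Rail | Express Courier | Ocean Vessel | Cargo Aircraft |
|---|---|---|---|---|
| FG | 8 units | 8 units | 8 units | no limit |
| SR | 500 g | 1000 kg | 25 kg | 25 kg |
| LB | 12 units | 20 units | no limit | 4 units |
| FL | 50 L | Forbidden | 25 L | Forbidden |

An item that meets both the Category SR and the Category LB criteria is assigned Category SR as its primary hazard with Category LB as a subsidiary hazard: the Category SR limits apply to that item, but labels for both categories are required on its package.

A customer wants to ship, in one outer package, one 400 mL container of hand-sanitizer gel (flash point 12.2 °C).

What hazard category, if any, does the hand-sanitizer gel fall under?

The hand-sanitizer gel has flash point 12.2 °C, which is ≤ 27 °C, so it is Category FL (Flammable Liquid).

Category FL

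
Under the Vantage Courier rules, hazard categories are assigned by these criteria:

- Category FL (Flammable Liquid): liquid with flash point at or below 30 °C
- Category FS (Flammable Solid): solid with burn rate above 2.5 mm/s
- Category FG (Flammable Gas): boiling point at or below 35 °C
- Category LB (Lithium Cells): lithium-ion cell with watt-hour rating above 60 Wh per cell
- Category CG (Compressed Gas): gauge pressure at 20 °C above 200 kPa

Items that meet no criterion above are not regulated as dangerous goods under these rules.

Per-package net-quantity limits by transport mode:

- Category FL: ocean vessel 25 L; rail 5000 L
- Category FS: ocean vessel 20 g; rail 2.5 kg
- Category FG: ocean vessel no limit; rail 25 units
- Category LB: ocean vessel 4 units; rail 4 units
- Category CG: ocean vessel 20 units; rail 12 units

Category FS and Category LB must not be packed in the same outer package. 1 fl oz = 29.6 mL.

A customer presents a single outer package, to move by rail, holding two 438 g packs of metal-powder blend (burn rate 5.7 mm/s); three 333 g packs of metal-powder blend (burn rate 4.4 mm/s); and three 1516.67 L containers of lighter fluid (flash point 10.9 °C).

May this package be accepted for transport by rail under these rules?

Burn rate 5.7 mm/s meets the Category FS criterion (Flammable Solid), so the metal-powder blend is Category FS.
Burn rate 4.4 mm/s meets the Category FS criterion (Flammable Solid), so the metal-powder blend is Category FS.
Flash point 10.9 °C meets the Category FL criterion (Flammable Liquid), so the lighter fluid is Category FL.
Category FS net quantity: (two 438 g packs = 876 g) + (three 333 g packs = 999 g) = 1.875 kg.
1.875 kg is within the rail limit of 2.5 kg for Category FS.
Category FL quantity: three 1516.67 L containers = 4550.01 L.
4550.01 L is within the rail limit of 5000 L for Category FL.
The segregation rule (Category FS with Category LB) does not apply to Category FS with Category FL.
Every hazard category is within its rail limit and no segregation rule is violated.

Yes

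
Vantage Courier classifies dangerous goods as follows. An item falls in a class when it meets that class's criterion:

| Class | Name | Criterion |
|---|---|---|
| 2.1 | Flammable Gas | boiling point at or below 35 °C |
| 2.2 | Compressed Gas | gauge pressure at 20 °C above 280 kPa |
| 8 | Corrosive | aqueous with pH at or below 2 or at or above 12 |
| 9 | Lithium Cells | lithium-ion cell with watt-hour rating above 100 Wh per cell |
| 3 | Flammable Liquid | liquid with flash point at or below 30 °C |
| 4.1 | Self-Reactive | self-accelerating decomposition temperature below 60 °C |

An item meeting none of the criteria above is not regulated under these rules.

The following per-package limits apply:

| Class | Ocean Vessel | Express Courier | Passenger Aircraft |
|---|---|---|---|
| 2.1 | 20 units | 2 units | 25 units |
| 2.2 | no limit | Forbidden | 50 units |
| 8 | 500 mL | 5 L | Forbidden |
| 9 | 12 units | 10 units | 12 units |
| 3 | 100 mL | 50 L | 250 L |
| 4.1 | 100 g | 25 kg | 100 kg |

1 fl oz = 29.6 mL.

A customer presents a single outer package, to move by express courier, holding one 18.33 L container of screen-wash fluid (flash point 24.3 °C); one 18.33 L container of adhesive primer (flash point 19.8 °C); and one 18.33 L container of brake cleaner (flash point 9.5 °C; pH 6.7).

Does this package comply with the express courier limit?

No

Flash point 24.3 °C meets the Class 3 criterion (Flammable Liquid), so the screen-wash fluid is Class 3.
The adhesive primer has flash point 19.8 °C, which is ≤ 30 °C, so it is Class 3 (Flammable Liquid).
Flash point 9.5 °C meets the Class 3 criterion (Flammable Liquid), so the brake cleaner is Class 3.
Total Class 3: 18.33 L + 18.33 L + 18.33 L = 54.99 L.
54.99 L exceeds the express courier limit of 50 L for Class 3.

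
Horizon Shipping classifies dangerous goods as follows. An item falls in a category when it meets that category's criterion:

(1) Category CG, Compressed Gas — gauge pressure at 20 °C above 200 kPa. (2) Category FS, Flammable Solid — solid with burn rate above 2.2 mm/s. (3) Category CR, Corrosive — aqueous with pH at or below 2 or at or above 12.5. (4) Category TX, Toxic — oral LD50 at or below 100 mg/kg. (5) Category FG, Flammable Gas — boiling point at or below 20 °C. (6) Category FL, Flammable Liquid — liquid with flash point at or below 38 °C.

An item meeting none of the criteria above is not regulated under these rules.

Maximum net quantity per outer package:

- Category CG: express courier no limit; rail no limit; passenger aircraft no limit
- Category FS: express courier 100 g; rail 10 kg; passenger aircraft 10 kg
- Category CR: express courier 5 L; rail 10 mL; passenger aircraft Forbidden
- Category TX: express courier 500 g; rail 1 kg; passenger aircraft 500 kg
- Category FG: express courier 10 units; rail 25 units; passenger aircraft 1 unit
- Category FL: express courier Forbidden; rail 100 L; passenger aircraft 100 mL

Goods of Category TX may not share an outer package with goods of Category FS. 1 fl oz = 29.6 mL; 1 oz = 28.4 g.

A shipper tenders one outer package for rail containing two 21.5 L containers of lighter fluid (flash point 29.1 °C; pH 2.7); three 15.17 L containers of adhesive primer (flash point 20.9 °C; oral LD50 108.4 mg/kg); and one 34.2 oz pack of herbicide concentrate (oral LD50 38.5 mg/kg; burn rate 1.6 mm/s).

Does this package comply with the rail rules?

Yes

Flash point 29.1 °C meets the Category FL criterion (Flammable Liquid), so the lighter fluid is Category FL.
Adhesive primer: flash point 20.9 °C ≤ 38 °C → Category FL (Flammable Liquid).
With oral LD50 38.5 mg/kg (≤ 100 mg/kg), the herbicide concentrate falls in Category TX.
Category FL net quantity: (two 21.5 L containers = 43 L) + (three 15.17 L containers = 45.51 L) = 88.51 L.
88.51 L ≤ 100 L (rail limit, Category FL) — within limit.
Category TX quantity: one 34.2 oz pack = 971.28 g.
971.28 g ≤ 1 kg (rail limit, Category TX) — within limit.
The segregation rule (Category TX with Category FS) does not apply to Category FL with Category TX.
Every hazard category is within its rail limit and no segregation rule is violated.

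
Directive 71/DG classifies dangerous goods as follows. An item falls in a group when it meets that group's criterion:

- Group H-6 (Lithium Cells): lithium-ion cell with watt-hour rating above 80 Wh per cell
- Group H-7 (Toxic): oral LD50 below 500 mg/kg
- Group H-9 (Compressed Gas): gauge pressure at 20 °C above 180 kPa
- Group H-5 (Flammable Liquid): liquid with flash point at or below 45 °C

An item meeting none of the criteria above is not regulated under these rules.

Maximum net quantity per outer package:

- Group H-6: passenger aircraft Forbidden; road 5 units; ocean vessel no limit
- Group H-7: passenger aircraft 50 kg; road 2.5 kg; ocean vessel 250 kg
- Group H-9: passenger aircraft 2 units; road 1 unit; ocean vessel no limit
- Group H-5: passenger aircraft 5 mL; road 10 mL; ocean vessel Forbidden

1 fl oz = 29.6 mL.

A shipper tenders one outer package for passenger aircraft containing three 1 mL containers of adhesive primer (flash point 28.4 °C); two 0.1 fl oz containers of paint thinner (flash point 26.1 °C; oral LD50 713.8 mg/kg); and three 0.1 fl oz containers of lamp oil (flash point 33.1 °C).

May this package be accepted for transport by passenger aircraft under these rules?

No

With flash point 28.4 °C (≤ 45 °C), the adhesive primer falls in Group H-5.
With flash point 26.1 °C (≤ 45 °C), the paint thinner falls in Group H-5.
Flash point 33.1 °C meets the Group H-5 criterion (Flammable Liquid), so the lamp oil is Group H-5.
Total Group H-5: (three 1 mL containers = 3 mL) + (two 0.1 fl oz containers = 5.92 mL) + (three 0.1 fl oz containers = 8.88 mL) = 17.8 mL.
17.8 mL > 5 mL (passenger aircraft limit, Group H-5) — over the limit.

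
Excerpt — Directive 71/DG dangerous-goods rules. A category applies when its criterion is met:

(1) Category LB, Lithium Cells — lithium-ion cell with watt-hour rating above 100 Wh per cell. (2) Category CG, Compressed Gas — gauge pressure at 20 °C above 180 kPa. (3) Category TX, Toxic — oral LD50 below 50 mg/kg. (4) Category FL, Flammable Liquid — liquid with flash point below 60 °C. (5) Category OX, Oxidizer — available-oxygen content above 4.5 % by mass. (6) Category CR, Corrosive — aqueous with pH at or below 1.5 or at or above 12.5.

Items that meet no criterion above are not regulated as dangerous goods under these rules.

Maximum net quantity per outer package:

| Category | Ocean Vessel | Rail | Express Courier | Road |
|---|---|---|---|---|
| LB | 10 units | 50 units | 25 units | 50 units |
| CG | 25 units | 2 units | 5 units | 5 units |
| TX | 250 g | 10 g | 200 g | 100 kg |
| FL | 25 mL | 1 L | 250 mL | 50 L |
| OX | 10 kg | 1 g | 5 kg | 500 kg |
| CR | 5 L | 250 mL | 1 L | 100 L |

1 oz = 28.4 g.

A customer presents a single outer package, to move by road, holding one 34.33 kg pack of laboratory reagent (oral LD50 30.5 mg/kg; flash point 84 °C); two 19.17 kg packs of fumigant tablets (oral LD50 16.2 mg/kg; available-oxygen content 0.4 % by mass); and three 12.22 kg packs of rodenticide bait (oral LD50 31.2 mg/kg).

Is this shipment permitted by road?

Oral LD50 30.5 mg/kg meets the Category TX criterion (Toxic), so the laboratory reagent is Category TX.
With oral LD50 16.2 mg/kg (< 50 mg/kg), the fumigant tablets fall in Category TX.
Oral LD50 31.2 mg/kg meets the Category TX criterion (Toxic), so the rodenticide bait is Category TX.
Total Category TX: 34.33 kg + (two 19.17 kg packs = 38.34 kg) + (three 12.22 kg packs = 36.66 kg) = 109.33 kg.
That exceeds the Category TX road limit of 100 kg.

No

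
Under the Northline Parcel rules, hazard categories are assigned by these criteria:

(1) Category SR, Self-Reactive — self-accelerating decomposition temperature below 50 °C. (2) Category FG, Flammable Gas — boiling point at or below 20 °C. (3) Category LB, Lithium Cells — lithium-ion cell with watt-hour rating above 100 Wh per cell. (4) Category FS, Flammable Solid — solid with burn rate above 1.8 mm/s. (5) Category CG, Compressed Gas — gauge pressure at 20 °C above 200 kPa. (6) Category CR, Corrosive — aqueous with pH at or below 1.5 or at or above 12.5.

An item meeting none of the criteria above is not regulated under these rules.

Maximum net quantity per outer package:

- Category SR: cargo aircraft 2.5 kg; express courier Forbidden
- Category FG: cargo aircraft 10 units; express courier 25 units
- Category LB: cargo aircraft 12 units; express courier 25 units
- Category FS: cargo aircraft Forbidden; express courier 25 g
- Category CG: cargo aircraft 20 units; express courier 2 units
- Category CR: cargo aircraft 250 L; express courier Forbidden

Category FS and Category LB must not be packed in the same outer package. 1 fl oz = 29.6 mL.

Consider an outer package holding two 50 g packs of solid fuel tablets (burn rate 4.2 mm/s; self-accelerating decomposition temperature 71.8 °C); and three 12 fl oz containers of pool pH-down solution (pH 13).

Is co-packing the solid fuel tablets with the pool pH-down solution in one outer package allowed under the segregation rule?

Solid fuel tablets: burn rate 4.2 mm/s > 1.8 mm/s → Category FS (Flammable Solid).
The pool pH-down solution has pH 13, which is ≥ 12.5, so it is Category CR (Corrosive).
No segregation rule bars Category FS with Category CR.

Yes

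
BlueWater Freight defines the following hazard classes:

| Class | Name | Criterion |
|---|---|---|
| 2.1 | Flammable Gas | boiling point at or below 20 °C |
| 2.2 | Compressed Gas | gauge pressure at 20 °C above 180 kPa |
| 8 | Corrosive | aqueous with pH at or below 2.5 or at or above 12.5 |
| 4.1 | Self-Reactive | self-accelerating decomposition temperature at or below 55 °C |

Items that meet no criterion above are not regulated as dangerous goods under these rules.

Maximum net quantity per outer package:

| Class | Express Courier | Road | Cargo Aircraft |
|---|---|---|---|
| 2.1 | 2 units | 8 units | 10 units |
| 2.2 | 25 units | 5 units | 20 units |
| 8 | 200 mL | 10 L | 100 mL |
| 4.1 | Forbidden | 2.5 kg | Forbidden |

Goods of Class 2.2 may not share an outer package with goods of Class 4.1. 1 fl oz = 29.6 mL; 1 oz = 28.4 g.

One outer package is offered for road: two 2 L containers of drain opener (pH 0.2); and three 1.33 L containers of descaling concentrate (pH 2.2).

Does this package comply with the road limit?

With pH 0.2 (≤ 2.5), the drain opener falls in Class 8.
The descaling concentrate has pH 2.2, which is ≤ 2.5, so it is Class 8 (Corrosive).
Class 8 net quantity: (two 2 L containers = 4 L) + (three 1.33 L containers = 3.99 L) = 7.99 L.
That is within the Class 8 road limit of 10 L.

Yes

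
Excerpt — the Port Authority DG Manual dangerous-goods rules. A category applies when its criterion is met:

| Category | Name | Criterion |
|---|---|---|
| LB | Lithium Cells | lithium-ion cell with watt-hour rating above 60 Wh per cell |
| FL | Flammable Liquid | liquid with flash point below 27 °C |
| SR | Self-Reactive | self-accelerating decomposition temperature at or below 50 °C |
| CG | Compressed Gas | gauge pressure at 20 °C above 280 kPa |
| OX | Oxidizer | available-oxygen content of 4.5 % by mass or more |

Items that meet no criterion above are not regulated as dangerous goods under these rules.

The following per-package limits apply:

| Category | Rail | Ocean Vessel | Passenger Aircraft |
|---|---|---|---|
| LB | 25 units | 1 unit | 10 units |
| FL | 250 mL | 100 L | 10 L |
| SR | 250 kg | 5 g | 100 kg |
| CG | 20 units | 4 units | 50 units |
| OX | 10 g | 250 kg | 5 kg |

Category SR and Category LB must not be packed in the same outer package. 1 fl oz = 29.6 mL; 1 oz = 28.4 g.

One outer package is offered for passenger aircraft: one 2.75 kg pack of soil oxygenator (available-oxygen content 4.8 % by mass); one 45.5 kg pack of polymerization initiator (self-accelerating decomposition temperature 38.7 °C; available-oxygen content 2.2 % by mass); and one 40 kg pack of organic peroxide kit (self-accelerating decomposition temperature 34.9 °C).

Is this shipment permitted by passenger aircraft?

Yes

The soil oxygenator has available-oxygen content 4.8 % by mass, which is ≥ 4.5 % by mass, so it is Category OX (Oxidizer).
With self-accelerating decomposition temperature 38.7 °C (≤ 50 °C), the polymerization initiator falls in Category SR.
The organic peroxide kit has self-accelerating decomposition temperature 34.9 °C, which is ≤ 50 °C, so it is Category SR (Self-Reactive).
Total Category SR: 45.5 kg + 40 kg = 85.5 kg.
That is within the Category SR passenger aircraft limit of 100 kg.
Category OX quantity: 2.75 kg.
That is within the Category OX passenger aircraft limit of 5 kg.
The segregation rule (Category SR with Category LB) does not apply to Category SR with Category OX.
Every hazard category is within its passenger aircraft limit and no segregation rule is violated.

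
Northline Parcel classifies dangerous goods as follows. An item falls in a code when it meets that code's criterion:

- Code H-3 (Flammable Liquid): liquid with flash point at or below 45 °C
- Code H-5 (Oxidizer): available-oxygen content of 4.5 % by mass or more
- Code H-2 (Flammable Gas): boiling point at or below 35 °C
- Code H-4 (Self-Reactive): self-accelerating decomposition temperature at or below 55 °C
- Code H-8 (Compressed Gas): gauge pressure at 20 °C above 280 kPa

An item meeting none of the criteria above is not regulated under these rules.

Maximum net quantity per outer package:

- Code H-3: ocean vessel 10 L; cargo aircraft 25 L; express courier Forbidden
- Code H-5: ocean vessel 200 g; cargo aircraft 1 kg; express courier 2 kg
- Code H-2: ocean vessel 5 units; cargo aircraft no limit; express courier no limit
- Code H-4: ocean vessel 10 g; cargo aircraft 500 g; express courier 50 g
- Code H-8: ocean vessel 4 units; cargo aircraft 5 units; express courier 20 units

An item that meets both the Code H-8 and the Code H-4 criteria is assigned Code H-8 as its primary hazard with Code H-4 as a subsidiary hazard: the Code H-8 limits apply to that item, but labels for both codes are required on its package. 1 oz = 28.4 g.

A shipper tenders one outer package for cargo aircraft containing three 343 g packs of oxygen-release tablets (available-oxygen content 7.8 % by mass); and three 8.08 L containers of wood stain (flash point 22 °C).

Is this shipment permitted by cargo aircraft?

No

The oxygen-release tablets have available-oxygen content 7.8 % by mass, which is ≥ 4.5 % by mass, so they are Code H-5 (Oxidizer).
With flash point 22 °C (≤ 45 °C), the wood stain falls in Code H-3.
Code H-3 quantity: three 8.08 L containers = 24.24 L.
24.24 L ≤ 25 L (cargo aircraft limit, Code H-3) — within limit.
Code H-5 quantity: three 343 g packs = 1.029 kg.
1.029 kg exceeds the cargo aircraft limit of 1 kg for Code H-5.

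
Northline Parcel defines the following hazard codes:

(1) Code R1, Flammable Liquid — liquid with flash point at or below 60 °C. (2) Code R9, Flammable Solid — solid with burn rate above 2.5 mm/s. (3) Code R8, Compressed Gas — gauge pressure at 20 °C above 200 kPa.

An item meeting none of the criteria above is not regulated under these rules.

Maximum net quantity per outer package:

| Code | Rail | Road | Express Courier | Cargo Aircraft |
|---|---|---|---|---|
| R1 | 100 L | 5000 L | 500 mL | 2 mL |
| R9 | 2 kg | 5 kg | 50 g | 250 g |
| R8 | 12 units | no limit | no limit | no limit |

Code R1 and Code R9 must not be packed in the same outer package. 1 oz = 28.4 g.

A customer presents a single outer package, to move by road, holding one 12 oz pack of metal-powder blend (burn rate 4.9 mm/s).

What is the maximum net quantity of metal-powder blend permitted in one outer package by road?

5 kg

With burn rate 4.9 mm/s (> 2.5 mm/s), the metal-powder blend falls in Code R9.
The road limit for Code R9 is 5 kg.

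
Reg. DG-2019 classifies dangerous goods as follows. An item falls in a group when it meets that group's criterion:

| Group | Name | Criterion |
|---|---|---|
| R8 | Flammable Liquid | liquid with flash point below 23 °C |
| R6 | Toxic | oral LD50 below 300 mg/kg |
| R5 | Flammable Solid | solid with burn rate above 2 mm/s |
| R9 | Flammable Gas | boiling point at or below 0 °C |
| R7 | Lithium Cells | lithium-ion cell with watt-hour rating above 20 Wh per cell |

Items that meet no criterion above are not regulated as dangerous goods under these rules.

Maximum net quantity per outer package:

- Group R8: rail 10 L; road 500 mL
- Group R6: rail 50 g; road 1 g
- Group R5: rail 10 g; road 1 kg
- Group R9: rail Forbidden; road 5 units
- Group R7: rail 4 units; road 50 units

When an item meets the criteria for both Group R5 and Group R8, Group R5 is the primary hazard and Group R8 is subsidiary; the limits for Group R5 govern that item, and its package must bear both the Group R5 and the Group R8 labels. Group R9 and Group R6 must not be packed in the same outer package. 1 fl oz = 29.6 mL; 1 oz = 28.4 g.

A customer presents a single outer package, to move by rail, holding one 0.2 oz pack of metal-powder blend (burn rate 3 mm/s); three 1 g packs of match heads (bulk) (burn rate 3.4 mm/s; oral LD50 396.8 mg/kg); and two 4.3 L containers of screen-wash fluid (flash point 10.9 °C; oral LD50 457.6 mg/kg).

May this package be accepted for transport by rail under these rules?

The metal-powder blend has burn rate 3 mm/s, which is > 2 mm/s, so it is Group R5 (Flammable Solid).
The match heads (bulk) have burn rate 3.4 mm/s, which is > 2 mm/s, so they are Group R5 (Flammable Solid).
Flash point 10.9 °C meets the Group R8 criterion (Flammable Liquid), so the screen-wash fluid is Group R8.
Group R8 quantity: two 4.3 L containers = 8.6 L.
8.6 L ≤ 10 L (rail limit, Group R8) — within limit.
Total Group R5: (one 0.2 oz pack = 5.68 g) + (three 1 g packs = 3 g) = 8.68 g.
8.68 g is within the rail limit of 10 g for Group R5.
The segregation rule (Group R9 with Group R6) does not apply to Group R8 with Group R5.
Every hazard group is within its rail limit and no segregation rule is violated.

Yes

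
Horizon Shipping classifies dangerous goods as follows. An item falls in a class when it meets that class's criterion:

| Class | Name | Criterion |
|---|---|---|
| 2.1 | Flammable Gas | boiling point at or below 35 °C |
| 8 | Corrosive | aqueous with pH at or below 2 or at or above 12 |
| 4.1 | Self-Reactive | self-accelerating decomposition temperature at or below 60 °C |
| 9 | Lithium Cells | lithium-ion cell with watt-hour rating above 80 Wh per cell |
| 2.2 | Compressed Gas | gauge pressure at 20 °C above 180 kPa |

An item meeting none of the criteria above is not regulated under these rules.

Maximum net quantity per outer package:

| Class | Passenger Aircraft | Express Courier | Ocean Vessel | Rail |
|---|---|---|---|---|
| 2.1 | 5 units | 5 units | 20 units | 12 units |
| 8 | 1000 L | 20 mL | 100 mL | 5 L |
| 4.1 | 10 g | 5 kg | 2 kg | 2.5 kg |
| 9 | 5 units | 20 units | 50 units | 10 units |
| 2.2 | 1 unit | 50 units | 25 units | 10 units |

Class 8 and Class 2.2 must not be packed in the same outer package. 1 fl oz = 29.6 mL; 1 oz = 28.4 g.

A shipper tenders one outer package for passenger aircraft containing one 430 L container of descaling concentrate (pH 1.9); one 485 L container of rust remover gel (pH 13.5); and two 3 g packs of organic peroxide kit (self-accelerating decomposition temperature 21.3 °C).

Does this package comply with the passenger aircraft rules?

Yes

pH 1.9 meets the Class 8 criterion (Corrosive), so the descaling concentrate is Class 8.
Rust remover gel: pH 13.5 ≥ 12 → Class 8 (Corrosive).
Self-accelerating decomposition temperature 21.3 °C meets the Class 4.1 criterion (Self-Reactive), so the organic peroxide kit is Class 4.1.
Total Class 8: 430 L + 485 L = 915 L.
915 L ≤ 1000 L (passenger aircraft limit, Class 8) — within limit.
Class 4.1 quantity: two 3 g packs = 6 g.
6 g is within the passenger aircraft limit of 10 g for Class 4.1.
The segregation rule (Class 8 with Class 2.2) does not apply to Class 8 with Class 4.1.
Every hazard class is within its passenger aircraft limit and no segregation rule is violated.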